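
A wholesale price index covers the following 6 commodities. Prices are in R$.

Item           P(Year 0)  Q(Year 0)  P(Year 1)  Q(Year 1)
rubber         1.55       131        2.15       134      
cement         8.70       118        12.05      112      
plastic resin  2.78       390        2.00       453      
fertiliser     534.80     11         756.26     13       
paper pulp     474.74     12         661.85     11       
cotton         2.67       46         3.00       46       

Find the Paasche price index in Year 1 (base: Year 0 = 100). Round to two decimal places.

Paasche price index uses current-period quantities as weights.
ΣP(Year 1)·Q(Year 1) = 2.15×134 + 12.05×112 + 2.00×453 + 756.26×13 + 661.85×11 + 3.00×46 = 288.1 + 1349.6 + 906 + 9831.38 + 7280.35 + 138 = 19793.43
ΣP(Year 0)·Q(Year 1) = 1.55×134 + 8.70×112 + 2.78×453 + 534.80×13 + 474.74×11 + 2.67×46 = 207.7 + 974.4 + 1259.34 + 6952.4 + 5222.14 + 122.82 = 14738.8
Index = 19793.43 / 14738.8 × 100 = 134.2947

134.29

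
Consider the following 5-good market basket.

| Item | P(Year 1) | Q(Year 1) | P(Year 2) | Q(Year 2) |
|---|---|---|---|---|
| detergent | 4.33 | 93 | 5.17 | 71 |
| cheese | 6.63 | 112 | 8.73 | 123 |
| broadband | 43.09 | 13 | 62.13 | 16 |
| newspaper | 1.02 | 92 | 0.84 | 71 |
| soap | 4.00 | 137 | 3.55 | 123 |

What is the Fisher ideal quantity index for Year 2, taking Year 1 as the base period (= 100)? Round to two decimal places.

Laspeyres component (base-period weights):
ΣP(Year 1)Q(Year 2) = 4.33×71 + 6.63×123 + 43.09×16 + 1.02×71 + 4.00×123 = 307.43 + 815.49 + 689.44 + 72.42 + 492 = 2376.78
ΣP(Year 1)Q(Year 1) = 4.33×93 + 6.63×112 + 43.09×13 + 1.02×92 + 4.00×137 = 402.69 + 742.56 + 560.17 + 93.84 + 548 = 2347.26
L = 2376.78 / 2347.26 × 100 = 101.2576
Paasche component (current-period weights):
ΣP(Year 2)Q(Year 2) = 5.17×71 + 8.73×123 + 62.13×16 + 0.84×71 + 3.55×123 = 367.07 + 1073.79 + 994.08 + 59.64 + 436.65 = 2931.23
ΣP(Year 2)Q(Year 1) = 5.17×93 + 8.73×112 + 62.13×13 + 0.84×92 + 3.55×137 = 480.81 + 977.76 + 807.69 + 77.28 + 486.35 = 2829.89
P = 2931.23 / 2829.89 × 100 = 103.5811
Fisher = √(L × P) = √(101.2576 × 103.5811) = 102.4128

102.41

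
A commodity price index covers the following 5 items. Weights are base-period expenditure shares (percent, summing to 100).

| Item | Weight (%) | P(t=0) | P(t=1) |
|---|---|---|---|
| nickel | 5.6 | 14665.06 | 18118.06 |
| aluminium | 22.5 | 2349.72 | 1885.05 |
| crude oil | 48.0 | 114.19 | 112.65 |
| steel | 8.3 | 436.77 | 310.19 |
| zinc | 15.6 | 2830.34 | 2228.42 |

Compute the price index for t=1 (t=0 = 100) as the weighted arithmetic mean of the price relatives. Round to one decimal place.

90.5

nickel: 5.6 × (18118.06/14665.06) = 5.6 × 1.235458 = 6.9186
aluminium: 22.5 × (1885.05/2349.72) = 22.5 × 0.802245 = 18.0505
crude oil: 48.0 × (112.65/114.19) = 48.0 × 0.986514 = 47.3527
steel: 8.3 × (310.19/436.77) = 8.3 × 0.710191 = 5.8946
zinc: 15.6 × (2228.42/2830.34) = 15.6 × 0.787333 = 12.2824
Index = Σ wᵢ·(p₁ᵢ/p₀ᵢ) = 6.9186 + 18.0505 + 47.3527 + 5.8946 + 12.2824 = 90.4987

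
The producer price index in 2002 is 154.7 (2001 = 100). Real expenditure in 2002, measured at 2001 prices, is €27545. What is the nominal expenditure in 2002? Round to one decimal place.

Nominal = Real × (Index/100) = 27545 × (154.7/100)
        = 27545 × 1.547 = 42612.1150

42612.1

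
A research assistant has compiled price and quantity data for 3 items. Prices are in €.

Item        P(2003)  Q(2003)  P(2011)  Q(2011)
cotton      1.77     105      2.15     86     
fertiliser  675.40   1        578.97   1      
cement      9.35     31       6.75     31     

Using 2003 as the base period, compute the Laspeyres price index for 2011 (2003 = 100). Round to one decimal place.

Laspeyres price index uses base-period quantities as weights.
ΣP(2011)·Q(2003) = 2.15×105 + 578.97×1 + 6.75×31 = 225.75 + 578.97 + 209.25 = 1013.97
ΣP(2003)·Q(2003) = 1.77×105 + 675.40×1 + 9.35×31 = 185.85 + 675.4 + 289.85 = 1151.1
Index = 1013.97 / 1151.1 × 100 = 88.0870

88.1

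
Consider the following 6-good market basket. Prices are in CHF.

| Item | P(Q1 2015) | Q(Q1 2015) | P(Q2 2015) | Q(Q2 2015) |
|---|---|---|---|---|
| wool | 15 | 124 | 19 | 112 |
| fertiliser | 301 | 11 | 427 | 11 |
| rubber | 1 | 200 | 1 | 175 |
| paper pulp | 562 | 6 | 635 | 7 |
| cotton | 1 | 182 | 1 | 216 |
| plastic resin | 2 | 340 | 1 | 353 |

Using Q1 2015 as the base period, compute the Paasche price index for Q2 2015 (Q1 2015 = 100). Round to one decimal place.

Paasche price index uses current-period quantities as weights.
ΣP(Q2 2015)·Q(Q2 2015) = 19×112 + 427×11 + 1×175 + 635×7 + 1×216 + 1×353 = 2128 + 4697 + 175 + 4445 + 216 + 353 = 12014
ΣP(Q1 2015)·Q(Q2 2015) = 15×112 + 301×11 + 1×175 + 562×7 + 1×216 + 2×353 = 1680 + 3311 + 175 + 3934 + 216 + 706 = 10022
Index = 12014 / 10022 × 100 = 119.8763

119.9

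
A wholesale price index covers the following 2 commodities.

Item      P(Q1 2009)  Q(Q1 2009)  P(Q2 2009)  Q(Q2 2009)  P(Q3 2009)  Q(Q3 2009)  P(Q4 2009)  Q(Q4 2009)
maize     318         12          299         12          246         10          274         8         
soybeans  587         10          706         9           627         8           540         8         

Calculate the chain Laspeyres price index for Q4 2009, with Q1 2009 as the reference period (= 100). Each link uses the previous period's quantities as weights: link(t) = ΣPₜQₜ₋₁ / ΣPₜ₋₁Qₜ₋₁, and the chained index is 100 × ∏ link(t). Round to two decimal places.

89.75

Link Q1 2009→Q2 2009:
ΣP(Q2 2009)Q(Q1 2009) = 299×12 + 706×10 = 3588 + 7060 = 10648
ΣP(Q1 2009)Q(Q1 2009) = 318×12 + 587×10 = 3816 + 5870 = 9686
link = 10648/9686 = 1.099319
Link Q2 2009→Q3 2009:
ΣP(Q3 2009)Q(Q2 2009) = 246×12 + 627×9 = 2952 + 5643 = 8595
ΣP(Q2 2009)Q(Q2 2009) = 299×12 + 706×9 = 3588 + 6354 = 9942
link = 8595/9942 = 0.864514
Link Q3 2009→Q4 2009:
ΣP(Q4 2009)Q(Q3 2009) = 274×10 + 540×8 = 2740 + 4320 = 7060
ΣP(Q3 2009)Q(Q3 2009) = 246×10 + 627×8 = 2460 + 5016 = 7476
link = 7060/7476 = 0.944355
Chained index = 100 × 1.099319 × 0.864514 × 0.944355 = 89.7493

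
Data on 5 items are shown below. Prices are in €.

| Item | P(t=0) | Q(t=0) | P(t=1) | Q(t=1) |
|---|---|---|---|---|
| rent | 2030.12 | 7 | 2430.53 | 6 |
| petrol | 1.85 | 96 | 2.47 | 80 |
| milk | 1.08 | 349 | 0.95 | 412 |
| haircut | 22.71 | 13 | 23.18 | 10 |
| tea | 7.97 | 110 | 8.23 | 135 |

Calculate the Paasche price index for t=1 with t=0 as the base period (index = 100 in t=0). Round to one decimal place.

117.3

Paasche price index uses current-period quantities as weights.
ΣP(t=1)·Q(t=1) = 2430.53×6 + 2.47×80 + 0.95×412 + 23.18×10 + 8.23×135 = 14583.18 + 197.6 + 391.4 + 231.8 + 1111.05 = 16515.03
ΣP(t=0)·Q(t=1) = 2030.12×6 + 1.85×80 + 1.08×412 + 22.71×10 + 7.97×135 = 12180.72 + 148 + 444.96 + 227.1 + 1075.95 = 14076.73
Index = 16515.03 / 14076.73 × 100 = 117.3215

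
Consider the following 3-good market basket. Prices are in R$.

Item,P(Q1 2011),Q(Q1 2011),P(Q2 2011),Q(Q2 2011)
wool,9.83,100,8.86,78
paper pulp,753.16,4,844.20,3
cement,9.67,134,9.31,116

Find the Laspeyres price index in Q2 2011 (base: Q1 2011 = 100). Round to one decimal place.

104.1

Laspeyres price index uses base-period quantities as weights.
ΣP(Q2 2011)·Q(Q1 2011) = 8.86×100 + 844.20×4 + 9.31×134 = 886 + 3376.8 + 1247.54 = 5510.34
ΣP(Q1 2011)·Q(Q1 2011) = 9.83×100 + 753.16×4 + 9.67×134 = 983 + 3012.64 + 1295.78 = 5291.42
Index = 5510.34 / 5291.42 × 100 = 104.1373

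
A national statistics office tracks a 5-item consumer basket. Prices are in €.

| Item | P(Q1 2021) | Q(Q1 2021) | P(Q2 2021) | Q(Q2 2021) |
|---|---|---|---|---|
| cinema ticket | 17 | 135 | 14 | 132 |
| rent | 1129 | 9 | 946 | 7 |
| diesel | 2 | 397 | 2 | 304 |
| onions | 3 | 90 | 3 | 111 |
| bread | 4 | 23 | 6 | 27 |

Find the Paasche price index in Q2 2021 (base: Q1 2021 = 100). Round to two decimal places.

Paasche price index uses current-period quantities as weights.
ΣP(Q2 2021)·Q(Q2 2021) = 14×132 + 946×7 + 2×304 + 3×111 + 6×27 = 1848 + 6622 + 608 + 333 + 162 = 9573
ΣP(Q1 2021)·Q(Q2 2021) = 17×132 + 1129×7 + 2×304 + 3×111 + 4×27 = 2244 + 7903 + 608 + 333 + 108 = 11196
Index = 9573 / 11196 × 100 = 85.5038

85.50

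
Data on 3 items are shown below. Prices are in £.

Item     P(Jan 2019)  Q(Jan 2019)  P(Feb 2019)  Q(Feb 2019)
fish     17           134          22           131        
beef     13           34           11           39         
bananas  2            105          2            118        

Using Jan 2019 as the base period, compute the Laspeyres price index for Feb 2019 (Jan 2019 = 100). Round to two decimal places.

Laspeyres price index uses base-period quantities as weights.
ΣP(Feb 2019)·Q(Jan 2019) = 22×134 + 11×34 + 2×105 = 2948 + 374 + 210 = 3532
ΣP(Jan 2019)·Q(Jan 2019) = 17×134 + 13×34 + 2×105 = 2278 + 442 + 210 = 2930
Index = 3532 / 2930 × 100 = 120.5461

120.55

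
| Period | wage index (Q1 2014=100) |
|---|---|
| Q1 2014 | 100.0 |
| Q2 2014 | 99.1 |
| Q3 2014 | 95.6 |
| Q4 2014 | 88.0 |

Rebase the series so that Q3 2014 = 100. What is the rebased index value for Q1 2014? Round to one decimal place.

Rebased(Q1 2014) = 100.0 / 95.6 × 100 = 104.6025

104.6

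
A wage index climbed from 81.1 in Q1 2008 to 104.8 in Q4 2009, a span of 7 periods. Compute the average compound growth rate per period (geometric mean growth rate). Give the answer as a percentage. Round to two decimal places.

Growth factor = (104.8/81.1)^(1/7) = (1.292232)^(1/7) = 1.037303
Growth rate = 1.037303 − 1 = 0.037303 = 3.7303%

3.73%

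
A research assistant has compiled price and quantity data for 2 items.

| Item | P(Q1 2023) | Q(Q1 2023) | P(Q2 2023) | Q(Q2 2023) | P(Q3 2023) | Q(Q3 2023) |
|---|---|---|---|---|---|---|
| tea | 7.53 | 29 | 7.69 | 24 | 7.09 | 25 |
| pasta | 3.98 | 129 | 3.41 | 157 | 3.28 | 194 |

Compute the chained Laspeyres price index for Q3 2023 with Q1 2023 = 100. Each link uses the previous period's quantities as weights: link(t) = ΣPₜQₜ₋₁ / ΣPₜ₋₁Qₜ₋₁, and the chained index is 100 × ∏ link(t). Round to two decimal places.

86.21

Link Q1 2023→Q2 2023:
ΣP(Q2 2023)Q(Q1 2023) = 7.69×29 + 3.41×129 = 223.01 + 439.89 = 662.9
ΣP(Q1 2023)Q(Q1 2023) = 7.53×29 + 3.98×129 = 218.37 + 513.42 = 731.79
link = 662.9/731.79 = 0.905861
Link Q2 2023→Q3 2023:
ΣP(Q3 2023)Q(Q2 2023) = 7.09×24 + 3.28×157 = 170.16 + 514.96 = 685.12
ΣP(Q2 2023)Q(Q2 2023) = 7.69×24 + 3.41×157 = 184.56 + 535.37 = 719.93
link = 685.12/719.93 = 0.951648
Chained index = 100 × 0.905861 × 0.951648 = 86.2061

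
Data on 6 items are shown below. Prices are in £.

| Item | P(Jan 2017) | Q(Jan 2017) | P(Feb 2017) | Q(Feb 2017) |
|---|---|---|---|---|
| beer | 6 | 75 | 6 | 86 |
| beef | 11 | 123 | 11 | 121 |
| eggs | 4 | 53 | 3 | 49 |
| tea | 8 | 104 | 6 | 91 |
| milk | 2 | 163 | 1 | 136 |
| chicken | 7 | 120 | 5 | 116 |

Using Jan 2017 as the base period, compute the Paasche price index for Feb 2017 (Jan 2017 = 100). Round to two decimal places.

84.46

Paasche price index uses current-period quantities as weights.
ΣP(Feb 2017)·Q(Feb 2017) = 6×86 + 11×121 + 3×49 + 6×91 + 1×136 + 5×116 = 516 + 1331 + 147 + 546 + 136 + 580 = 3256
ΣP(Jan 2017)·Q(Feb 2017) = 6×86 + 11×121 + 4×49 + 8×91 + 2×136 + 7×116 = 516 + 1331 + 196 + 728 + 272 + 812 = 3855
Index = 3256 / 3855 × 100 = 84.4617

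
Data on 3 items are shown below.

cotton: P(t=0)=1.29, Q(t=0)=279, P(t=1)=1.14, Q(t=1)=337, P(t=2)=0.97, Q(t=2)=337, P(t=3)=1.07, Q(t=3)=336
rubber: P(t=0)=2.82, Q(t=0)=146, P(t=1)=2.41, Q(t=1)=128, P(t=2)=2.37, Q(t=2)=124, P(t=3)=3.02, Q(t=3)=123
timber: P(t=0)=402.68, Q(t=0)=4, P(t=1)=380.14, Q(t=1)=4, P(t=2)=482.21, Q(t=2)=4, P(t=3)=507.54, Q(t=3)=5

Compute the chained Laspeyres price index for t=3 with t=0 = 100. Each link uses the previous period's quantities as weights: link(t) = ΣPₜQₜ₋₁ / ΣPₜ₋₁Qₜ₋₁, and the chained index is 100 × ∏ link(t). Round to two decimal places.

115.31

Link t=0→t=1:
ΣP(t=1)Q(t=0) = 1.14×279 + 2.41×146 + 380.14×4 = 318.06 + 351.86 + 1520.56 = 2190.48
ΣP(t=0)Q(t=0) = 1.29×279 + 2.82×146 + 402.68×4 = 359.91 + 411.72 + 1610.72 = 2382.35
link = 2190.48/2382.35 = 0.919462
Link t=1→t=2:
ΣP(t=2)Q(t=1) = 0.97×337 + 2.37×128 + 482.21×4 = 326.89 + 303.36 + 1928.84 = 2559.09
ΣP(t=1)Q(t=1) = 1.14×337 + 2.41×128 + 380.14×4 = 384.18 + 308.48 + 1520.56 = 2213.22
link = 2559.09/2213.22 = 1.156275
Link t=2→t=3:
ΣP(t=3)Q(t=2) = 1.07×337 + 3.02×124 + 507.54×4 = 360.59 + 374.48 + 2030.16 = 2765.23
ΣP(t=2)Q(t=2) = 0.97×337 + 2.37×124 + 482.21×4 = 326.89 + 293.88 + 1928.84 = 2549.61
link = 2765.23/2549.61 = 1.084570
Chained index = 100 × 0.919462 × 1.156275 × 1.084570 = 115.3061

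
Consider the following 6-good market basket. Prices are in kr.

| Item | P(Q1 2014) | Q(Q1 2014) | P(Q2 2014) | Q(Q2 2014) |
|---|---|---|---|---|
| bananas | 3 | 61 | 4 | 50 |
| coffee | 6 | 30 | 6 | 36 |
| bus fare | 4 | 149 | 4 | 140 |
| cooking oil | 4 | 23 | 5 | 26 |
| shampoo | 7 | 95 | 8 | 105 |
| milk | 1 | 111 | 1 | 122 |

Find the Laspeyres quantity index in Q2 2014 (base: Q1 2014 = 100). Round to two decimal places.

103.28

Laspeyres quantity index uses base-period prices as weights.
ΣP(Q1 2014)·Q(Q2 2014) = 3×50 + 6×36 + 4×140 + 4×26 + 7×105 + 1×122 = 150 + 216 + 560 + 104 + 735 + 122 = 1887
ΣP(Q1 2014)·Q(Q1 2014) = 3×61 + 6×30 + 4×149 + 4×23 + 7×95 + 1×111 = 183 + 180 + 596 + 92 + 665 + 111 = 1827
Index = 1887 / 1827 × 100 = 103.2841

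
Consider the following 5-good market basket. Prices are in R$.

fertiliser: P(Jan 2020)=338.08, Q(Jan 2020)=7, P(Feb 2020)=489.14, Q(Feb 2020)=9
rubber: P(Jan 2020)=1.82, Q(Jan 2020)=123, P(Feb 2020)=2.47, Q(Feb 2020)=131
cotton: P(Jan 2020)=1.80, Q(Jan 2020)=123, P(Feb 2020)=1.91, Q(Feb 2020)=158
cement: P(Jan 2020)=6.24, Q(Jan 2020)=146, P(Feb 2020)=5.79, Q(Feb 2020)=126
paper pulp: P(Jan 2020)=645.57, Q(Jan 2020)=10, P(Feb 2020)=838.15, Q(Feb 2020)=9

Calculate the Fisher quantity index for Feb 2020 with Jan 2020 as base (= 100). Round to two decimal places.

100.34

Laspeyres component (base-period weights):
ΣP(Jan 2020)Q(Feb 2020) = 338.08×9 + 1.82×131 + 1.80×158 + 6.24×126 + 645.57×9 = 3042.72 + 238.42 + 284.4 + 786.24 + 5810.13 = 10161.91
ΣP(Jan 2020)Q(Jan 2020) = 338.08×7 + 1.82×123 + 1.80×123 + 6.24×146 + 645.57×10 = 2366.56 + 223.86 + 221.4 + 911.04 + 6455.7 = 10178.56
L = 10161.91 / 10178.56 × 100 = 99.8364
Paasche component (current-period weights):
ΣP(Feb 2020)Q(Feb 2020) = 489.14×9 + 2.47×131 + 1.91×158 + 5.79×126 + 838.15×9 = 4402.26 + 323.57 + 301.78 + 729.54 + 7543.35 = 13300.5
ΣP(Feb 2020)Q(Jan 2020) = 489.14×7 + 2.47×123 + 1.91×123 + 5.79×146 + 838.15×10 = 3423.98 + 303.81 + 234.93 + 845.34 + 8381.5 = 13189.56
P = 13300.5 / 13189.56 × 100 = 100.8411
Fisher = √(L × P) = √(99.8364 × 100.8411) = 100.3375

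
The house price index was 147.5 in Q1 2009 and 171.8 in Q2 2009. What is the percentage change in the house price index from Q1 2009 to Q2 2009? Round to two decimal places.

Change = (171.8 − 147.5) / 147.5 × 100
       = 24.3 / 147.5 × 100 = 16.4746%

16.47%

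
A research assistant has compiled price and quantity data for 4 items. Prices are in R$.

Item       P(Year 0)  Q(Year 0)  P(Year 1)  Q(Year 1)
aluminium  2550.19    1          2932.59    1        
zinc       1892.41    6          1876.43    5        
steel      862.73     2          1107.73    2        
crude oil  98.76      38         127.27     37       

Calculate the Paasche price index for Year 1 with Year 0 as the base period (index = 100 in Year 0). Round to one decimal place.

Paasche price index uses current-period quantities as weights.
ΣP(Year 1)·Q(Year 1) = 2932.59×1 + 1876.43×5 + 1107.73×2 + 127.27×37 = 2932.59 + 9382.15 + 2215.46 + 4708.99 = 19239.19
ΣP(Year 0)·Q(Year 1) = 2550.19×1 + 1892.41×5 + 862.73×2 + 98.76×37 = 2550.19 + 9462.05 + 1725.46 + 3654.12 = 17391.82
Index = 19239.19 / 17391.82 × 100 = 110.6221

110.6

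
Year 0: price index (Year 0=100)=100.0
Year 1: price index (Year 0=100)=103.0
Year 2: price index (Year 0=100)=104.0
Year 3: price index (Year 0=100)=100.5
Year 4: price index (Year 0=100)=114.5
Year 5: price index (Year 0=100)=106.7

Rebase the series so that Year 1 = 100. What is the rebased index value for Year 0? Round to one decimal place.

Rebased(Year 0) = 100.0 / 103.0 × 100 = 97.0874

97.1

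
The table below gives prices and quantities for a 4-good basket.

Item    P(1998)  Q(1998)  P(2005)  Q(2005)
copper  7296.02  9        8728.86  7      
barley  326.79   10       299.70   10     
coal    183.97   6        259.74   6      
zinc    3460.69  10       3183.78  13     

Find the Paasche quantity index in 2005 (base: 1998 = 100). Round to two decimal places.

93.12

Paasche quantity index uses current-period prices as weights.
ΣP(2005)·Q(2005) = 8728.86×7 + 299.70×10 + 259.74×6 + 3183.78×13 = 61102.02 + 2997 + 1558.44 + 41389.14 = 107046.6
ΣP(2005)·Q(1998) = 8728.86×9 + 299.70×10 + 259.74×6 + 3183.78×10 = 78559.74 + 2997 + 1558.44 + 31837.8 = 114952.98
Index = 107046.6 / 114952.98 × 100 = 93.1221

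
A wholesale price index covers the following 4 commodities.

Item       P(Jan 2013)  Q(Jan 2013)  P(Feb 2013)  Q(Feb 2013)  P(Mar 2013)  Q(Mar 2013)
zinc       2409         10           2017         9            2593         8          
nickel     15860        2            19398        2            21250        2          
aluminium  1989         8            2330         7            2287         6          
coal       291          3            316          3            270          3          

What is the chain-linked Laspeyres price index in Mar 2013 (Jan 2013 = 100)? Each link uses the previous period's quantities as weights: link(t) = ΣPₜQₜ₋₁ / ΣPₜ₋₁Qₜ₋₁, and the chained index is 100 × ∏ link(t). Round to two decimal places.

120.53

Link Jan 2013→Feb 2013:
ΣP(Feb 2013)Q(Jan 2013) = 2017×10 + 19398×2 + 2330×8 + 316×3 = 20170 + 38796 + 18640 + 948 = 78554
ΣP(Jan 2013)Q(Jan 2013) = 2409×10 + 15860×2 + 1989×8 + 291×3 = 24090 + 31720 + 15912 + 873 = 72595
link = 78554/72595 = 1.082086
Link Feb 2013→Mar 2013:
ΣP(Mar 2013)Q(Feb 2013) = 2593×9 + 21250×2 + 2287×7 + 270×3 = 23337 + 42500 + 16009 + 810 = 82656
ΣP(Feb 2013)Q(Feb 2013) = 2017×9 + 19398×2 + 2330×7 + 316×3 = 18153 + 38796 + 16310 + 948 = 74207
link = 82656/74207 = 1.113857
Chained index = 100 × 1.082086 × 1.113857 = 120.5289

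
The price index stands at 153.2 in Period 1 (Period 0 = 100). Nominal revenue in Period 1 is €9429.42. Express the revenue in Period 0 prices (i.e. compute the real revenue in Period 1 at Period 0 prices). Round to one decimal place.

6155.0

Real = Nominal ÷ (Index/100) = 9429.42 ÷ (153.2/100)
     = 9429.42 ÷ 1.532 = 6154.9739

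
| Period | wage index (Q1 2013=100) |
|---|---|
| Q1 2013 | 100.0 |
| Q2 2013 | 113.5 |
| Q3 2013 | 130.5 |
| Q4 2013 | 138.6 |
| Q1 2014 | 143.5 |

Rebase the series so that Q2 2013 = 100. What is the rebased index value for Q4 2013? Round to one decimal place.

Rebased(Q4 2013) = 138.6 / 113.5 × 100 = 122.1145

122.1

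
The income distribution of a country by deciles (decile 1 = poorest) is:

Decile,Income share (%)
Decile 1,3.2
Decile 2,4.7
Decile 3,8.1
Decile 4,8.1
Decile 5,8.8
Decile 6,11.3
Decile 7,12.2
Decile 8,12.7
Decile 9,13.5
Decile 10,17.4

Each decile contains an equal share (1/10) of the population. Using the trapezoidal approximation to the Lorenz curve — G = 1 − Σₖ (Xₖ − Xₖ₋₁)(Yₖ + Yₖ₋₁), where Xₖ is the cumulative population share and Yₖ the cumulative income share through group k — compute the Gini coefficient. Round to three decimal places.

0.227

Cumulative income shares Yₖ: 0.0320, 0.0790, 0.1600, 0.2410, 0.3290, 0.4420, 0.5640, 0.6910, 0.8260, 1.0000
Σ (Xₖ−Xₖ₋₁)(Yₖ+Yₖ₋₁) = (1/10)(0.0320+0.0000) + (1/10)(0.0790+0.0320) + (1/10)(0.1600+0.0790) + (1/10)(0.2410+0.1600) + (1/10)(0.3290+0.2410) + (1/10)(0.4420+0.3290) + (1/10)(0.5640+0.4420) + (1/10)(0.6910+0.5640) + (1/10)(0.8260+0.6910) + (1/10)(1.0000+0.8260)
  = 0.0032 + 0.0111 + 0.0239 + 0.0401 + 0.0570 + 0.0771 + 0.1006 + 0.1255 + 0.1517 + 0.1826 = 0.7728
G = 1 − 0.7728 = 0.2272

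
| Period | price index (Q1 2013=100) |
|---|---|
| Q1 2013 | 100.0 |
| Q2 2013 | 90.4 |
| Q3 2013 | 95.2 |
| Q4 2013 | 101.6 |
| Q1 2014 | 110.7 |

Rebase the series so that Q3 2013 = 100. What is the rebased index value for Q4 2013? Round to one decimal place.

106.7

Rebased(Q4 2013) = 101.6 / 95.2 × 100 = 106.7227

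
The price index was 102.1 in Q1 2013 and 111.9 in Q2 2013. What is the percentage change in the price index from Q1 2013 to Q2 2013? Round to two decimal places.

9.60%

Change = (111.9 − 102.1) / 102.1 × 100
       = 9.8 / 102.1 × 100 = 9.5984%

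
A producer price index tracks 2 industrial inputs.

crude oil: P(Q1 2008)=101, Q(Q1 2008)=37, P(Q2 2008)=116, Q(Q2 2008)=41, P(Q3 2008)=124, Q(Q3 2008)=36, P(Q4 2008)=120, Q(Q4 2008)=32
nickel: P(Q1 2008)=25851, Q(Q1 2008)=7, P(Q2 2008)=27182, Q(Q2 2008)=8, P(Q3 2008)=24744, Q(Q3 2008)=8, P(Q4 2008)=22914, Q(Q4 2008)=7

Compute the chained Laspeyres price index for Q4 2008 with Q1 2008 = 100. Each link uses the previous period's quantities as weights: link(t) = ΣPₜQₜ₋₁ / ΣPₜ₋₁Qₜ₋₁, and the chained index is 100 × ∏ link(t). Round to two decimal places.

Link Q1 2008→Q2 2008:
ΣP(Q2 2008)Q(Q1 2008) = 116×37 + 27182×7 = 4292 + 190274 = 194566
ΣP(Q1 2008)Q(Q1 2008) = 101×37 + 25851×7 = 3737 + 180957 = 184694
link = 194566/184694 = 1.053451
Link Q2 2008→Q3 2008:
ΣP(Q3 2008)Q(Q2 2008) = 124×41 + 24744×8 = 5084 + 197952 = 203036
ΣP(Q2 2008)Q(Q2 2008) = 116×41 + 27182×8 = 4756 + 217456 = 222212
link = 203036/222212 = 0.913704
Link Q3 2008→Q4 2008:
ΣP(Q4 2008)Q(Q3 2008) = 120×36 + 22914×8 = 4320 + 183312 = 187632
ΣP(Q3 2008)Q(Q3 2008) = 124×36 + 24744×8 = 4464 + 197952 = 202416
link = 187632/202416 = 0.926962
Chained index = 100 × 1.053451 × 0.913704 × 0.926962 = 89.2240

89.22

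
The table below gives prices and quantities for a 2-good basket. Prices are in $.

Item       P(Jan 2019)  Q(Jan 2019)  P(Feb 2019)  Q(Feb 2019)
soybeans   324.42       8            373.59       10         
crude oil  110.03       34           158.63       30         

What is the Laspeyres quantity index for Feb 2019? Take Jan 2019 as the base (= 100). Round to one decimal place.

103.3

Laspeyres quantity index uses base-period prices as weights.
ΣP(Jan 2019)·Q(Feb 2019) = 324.42×10 + 110.03×30 = 3244.2 + 3300.9 = 6545.1
ΣP(Jan 2019)·Q(Jan 2019) = 324.42×8 + 110.03×34 = 2595.36 + 3741.02 = 6336.38
Index = 6545.1 / 6336.38 × 100 = 103.2940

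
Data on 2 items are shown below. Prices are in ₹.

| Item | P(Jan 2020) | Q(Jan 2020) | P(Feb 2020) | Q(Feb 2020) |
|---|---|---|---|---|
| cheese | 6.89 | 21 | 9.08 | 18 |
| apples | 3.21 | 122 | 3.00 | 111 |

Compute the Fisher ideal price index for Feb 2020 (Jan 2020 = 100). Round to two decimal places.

Laspeyres component (base-period weights):
ΣP(Feb 2020)Q(Jan 2020) = 9.08×21 + 3.00×122 = 190.68 + 366 = 556.68
ΣP(Jan 2020)Q(Jan 2020) = 6.89×21 + 3.21×122 = 144.69 + 391.62 = 536.31
L = 556.68 / 536.31 × 100 = 103.7982
Paasche component (current-period weights):
ΣP(Feb 2020)Q(Feb 2020) = 9.08×18 + 3.00×111 = 163.44 + 333 = 496.44
ΣP(Jan 2020)Q(Feb 2020) = 6.89×18 + 3.21×111 = 124.02 + 356.31 = 480.33
P = 496.44 / 480.33 × 100 = 103.3539
Fisher = √(L × P) = √(103.7982 × 103.3539) = 103.5758

103.58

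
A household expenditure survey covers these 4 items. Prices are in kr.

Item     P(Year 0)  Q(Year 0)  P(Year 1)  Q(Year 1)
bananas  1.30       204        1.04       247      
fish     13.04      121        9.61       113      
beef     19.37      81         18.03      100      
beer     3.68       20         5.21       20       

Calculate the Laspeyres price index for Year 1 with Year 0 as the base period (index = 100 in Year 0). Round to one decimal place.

Laspeyres price index uses base-period quantities as weights.
ΣP(Year 1)·Q(Year 0) = 1.04×204 + 9.61×121 + 18.03×81 + 5.21×20 = 212.16 + 1162.81 + 1460.43 + 104.2 = 2939.6
ΣP(Year 0)·Q(Year 0) = 1.30×204 + 13.04×121 + 19.37×81 + 3.68×20 = 265.2 + 1577.84 + 1568.97 + 73.6 = 3485.61
Index = 2939.6 / 3485.61 × 100 = 84.3353

84.3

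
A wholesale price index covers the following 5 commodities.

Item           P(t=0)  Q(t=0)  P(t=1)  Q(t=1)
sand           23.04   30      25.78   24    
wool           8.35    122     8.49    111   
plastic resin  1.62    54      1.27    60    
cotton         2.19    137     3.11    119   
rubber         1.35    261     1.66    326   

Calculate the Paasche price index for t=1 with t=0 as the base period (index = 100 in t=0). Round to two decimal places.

111.89

Paasche price index uses current-period quantities as weights.
ΣP(t=1)·Q(t=1) = 25.78×24 + 8.49×111 + 1.27×60 + 3.11×119 + 1.66×326 = 618.72 + 942.39 + 76.2 + 370.09 + 541.16 = 2548.56
ΣP(t=0)·Q(t=1) = 23.04×24 + 8.35×111 + 1.62×60 + 2.19×119 + 1.35×326 = 552.96 + 926.85 + 97.2 + 260.61 + 440.1 = 2277.72
Index = 2548.56 / 2277.72 × 100 = 111.8908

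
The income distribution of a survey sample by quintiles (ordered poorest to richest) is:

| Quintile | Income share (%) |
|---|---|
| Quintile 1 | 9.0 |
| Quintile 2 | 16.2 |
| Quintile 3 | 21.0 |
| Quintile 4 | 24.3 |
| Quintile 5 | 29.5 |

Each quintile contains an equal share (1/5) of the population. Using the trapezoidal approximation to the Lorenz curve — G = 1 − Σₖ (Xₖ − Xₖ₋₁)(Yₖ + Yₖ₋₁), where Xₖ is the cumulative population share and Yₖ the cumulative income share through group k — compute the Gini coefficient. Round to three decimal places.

0.196

Cumulative income shares Yₖ: 0.0900, 0.2520, 0.4620, 0.7050, 1.0000
Σ (Xₖ−Xₖ₋₁)(Yₖ+Yₖ₋₁) = (1/5)(0.0900+0.0000) + (1/5)(0.2520+0.0900) + (1/5)(0.4620+0.2520) + (1/5)(0.7050+0.4620) + (1/5)(1.0000+0.7050)
  = 0.0180 + 0.0684 + 0.1428 + 0.2334 + 0.3410 = 0.8036
G = 1 − 0.8036 = 0.1964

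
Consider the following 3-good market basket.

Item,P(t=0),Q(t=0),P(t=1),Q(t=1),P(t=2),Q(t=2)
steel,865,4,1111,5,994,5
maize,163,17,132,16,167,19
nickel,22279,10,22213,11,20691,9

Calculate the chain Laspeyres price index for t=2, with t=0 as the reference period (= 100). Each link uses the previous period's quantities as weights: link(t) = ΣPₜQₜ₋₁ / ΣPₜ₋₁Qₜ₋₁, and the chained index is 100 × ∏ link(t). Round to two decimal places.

Link t=0→t=1:
ΣP(t=1)Q(t=0) = 1111×4 + 132×17 + 22213×10 = 4444 + 2244 + 222130 = 228818
ΣP(t=0)Q(t=0) = 865×4 + 163×17 + 22279×10 = 3460 + 2771 + 222790 = 229021
link = 228818/229021 = 0.999114
Link t=1→t=2:
ΣP(t=2)Q(t=1) = 994×5 + 167×16 + 20691×11 = 4970 + 2672 + 227601 = 235243
ΣP(t=1)Q(t=1) = 1111×5 + 132×16 + 22213×11 = 5555 + 2112 + 244343 = 252010
link = 235243/252010 = 0.933467
Chained index = 100 × 0.999114 × 0.933467 = 93.2640

93.26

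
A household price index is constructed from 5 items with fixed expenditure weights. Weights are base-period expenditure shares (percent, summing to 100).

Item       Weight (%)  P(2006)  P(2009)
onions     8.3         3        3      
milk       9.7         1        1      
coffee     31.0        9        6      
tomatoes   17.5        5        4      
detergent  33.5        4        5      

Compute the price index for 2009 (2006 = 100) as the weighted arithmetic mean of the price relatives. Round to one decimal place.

94.5

onions: 8.3 × (3/3) = 8.3 × 1.000000 = 8.3000
milk: 9.7 × (1/1) = 9.7 × 1.000000 = 9.7000
coffee: 31.0 × (6/9) = 31.0 × 0.666667 = 20.6667
tomatoes: 17.5 × (4/5) = 17.5 × 0.800000 = 14.0000
detergent: 33.5 × (5/4) = 33.5 × 1.250000 = 41.8750
Index = Σ wᵢ·(p₁ᵢ/p₀ᵢ) = 8.3000 + 9.7000 + 20.6667 + 14.0000 + 41.8750 = 94.5417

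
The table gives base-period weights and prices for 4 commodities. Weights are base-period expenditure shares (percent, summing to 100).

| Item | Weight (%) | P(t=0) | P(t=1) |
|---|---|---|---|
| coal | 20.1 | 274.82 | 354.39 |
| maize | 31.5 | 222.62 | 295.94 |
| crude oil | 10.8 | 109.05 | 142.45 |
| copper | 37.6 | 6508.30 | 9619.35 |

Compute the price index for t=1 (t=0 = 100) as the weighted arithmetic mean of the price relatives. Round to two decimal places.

137.48

coal: 20.1 × (354.39/274.82) = 20.1 × 1.289535 = 25.9197
maize: 31.5 × (295.94/222.62) = 31.5 × 1.329350 = 41.8745
crude oil: 10.8 × (142.45/109.05) = 10.8 × 1.306282 = 14.1078
copper: 37.6 × (9619.35/6508.30) = 37.6 × 1.478013 = 55.5733
Index = Σ wᵢ·(p₁ᵢ/p₀ᵢ) = 25.9197 + 41.8745 + 14.1078 + 55.5733 = 137.4753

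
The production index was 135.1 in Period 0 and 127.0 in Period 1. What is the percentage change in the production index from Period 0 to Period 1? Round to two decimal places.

-6.00%

Change = (127.0 − 135.1) / 135.1 × 100
       = -8.1 / 135.1 × 100 = -5.9956%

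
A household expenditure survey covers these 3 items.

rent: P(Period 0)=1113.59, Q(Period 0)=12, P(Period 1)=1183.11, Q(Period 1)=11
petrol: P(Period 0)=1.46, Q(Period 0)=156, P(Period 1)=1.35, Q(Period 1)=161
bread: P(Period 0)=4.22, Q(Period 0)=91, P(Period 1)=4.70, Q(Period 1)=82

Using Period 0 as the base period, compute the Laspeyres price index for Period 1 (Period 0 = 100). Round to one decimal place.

Laspeyres price index uses base-period quantities as weights.
ΣP(Period 1)·Q(Period 0) = 1183.11×12 + 1.35×156 + 4.70×91 = 14197.32 + 210.6 + 427.7 = 14835.62
ΣP(Period 0)·Q(Period 0) = 1113.59×12 + 1.46×156 + 4.22×91 = 13363.08 + 227.76 + 384.02 = 13974.86
Index = 14835.62 / 13974.86 × 100 = 106.1593

106.2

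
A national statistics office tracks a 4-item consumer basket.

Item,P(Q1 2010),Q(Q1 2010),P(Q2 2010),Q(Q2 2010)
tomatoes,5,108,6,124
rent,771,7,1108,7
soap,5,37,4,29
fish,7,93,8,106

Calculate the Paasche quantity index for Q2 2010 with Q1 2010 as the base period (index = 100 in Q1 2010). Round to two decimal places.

Paasche quantity index uses current-period prices as weights.
ΣP(Q2 2010)·Q(Q2 2010) = 6×124 + 1108×7 + 4×29 + 8×106 = 744 + 7756 + 116 + 848 = 9464
ΣP(Q2 2010)·Q(Q1 2010) = 6×108 + 1108×7 + 4×37 + 8×93 = 648 + 7756 + 148 + 744 = 9296
Index = 9464 / 9296 × 100 = 101.8072

101.81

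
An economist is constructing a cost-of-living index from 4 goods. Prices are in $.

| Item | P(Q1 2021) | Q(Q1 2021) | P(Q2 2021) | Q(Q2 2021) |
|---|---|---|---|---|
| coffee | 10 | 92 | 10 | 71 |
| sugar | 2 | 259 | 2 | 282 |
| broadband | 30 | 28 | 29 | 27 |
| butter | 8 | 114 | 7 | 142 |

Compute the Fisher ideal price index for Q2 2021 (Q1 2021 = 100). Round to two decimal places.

Laspeyres component (base-period weights):
ΣP(Q2 2021)Q(Q1 2021) = 10×92 + 2×259 + 29×28 + 7×114 = 920 + 518 + 812 + 798 = 3048
ΣP(Q1 2021)Q(Q1 2021) = 10×92 + 2×259 + 30×28 + 8×114 = 920 + 518 + 840 + 912 = 3190
L = 3048 / 3190 × 100 = 95.5486
Paasche component (current-period weights):
ΣP(Q2 2021)Q(Q2 2021) = 10×71 + 2×282 + 29×27 + 7×142 = 710 + 564 + 783 + 994 = 3051
ΣP(Q1 2021)Q(Q2 2021) = 10×71 + 2×282 + 30×27 + 8×142 = 710 + 564 + 810 + 1136 = 3220
P = 3051 / 3220 × 100 = 94.7516
Fisher = √(L × P) = √(95.5486 × 94.7516) = 95.1492

95.15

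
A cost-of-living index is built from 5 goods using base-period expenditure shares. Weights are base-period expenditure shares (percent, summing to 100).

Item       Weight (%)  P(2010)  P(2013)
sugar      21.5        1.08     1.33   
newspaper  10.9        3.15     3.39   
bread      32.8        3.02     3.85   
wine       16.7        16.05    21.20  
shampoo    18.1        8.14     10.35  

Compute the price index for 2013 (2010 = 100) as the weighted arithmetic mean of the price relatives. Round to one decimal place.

125.1

sugar: 21.5 × (1.33/1.08) = 21.5 × 1.231481 = 26.4769
newspaper: 10.9 × (3.39/3.15) = 10.9 × 1.076190 = 11.7305
bread: 32.8 × (3.85/3.02) = 32.8 × 1.274834 = 41.8146
wine: 16.7 × (21.20/16.05) = 16.7 × 1.320872 = 22.0586
shampoo: 18.1 × (10.35/8.14) = 18.1 × 1.271499 = 23.0141
Index = Σ wᵢ·(p₁ᵢ/p₀ᵢ) = 26.4769 + 11.7305 + 41.8146 + 22.0586 + 23.0141 = 125.0946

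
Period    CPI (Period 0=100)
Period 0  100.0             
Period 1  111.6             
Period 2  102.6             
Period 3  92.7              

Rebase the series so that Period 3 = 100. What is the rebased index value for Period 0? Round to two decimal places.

Rebased(Period 0) = 100.0 / 92.7 × 100 = 107.8749

107.87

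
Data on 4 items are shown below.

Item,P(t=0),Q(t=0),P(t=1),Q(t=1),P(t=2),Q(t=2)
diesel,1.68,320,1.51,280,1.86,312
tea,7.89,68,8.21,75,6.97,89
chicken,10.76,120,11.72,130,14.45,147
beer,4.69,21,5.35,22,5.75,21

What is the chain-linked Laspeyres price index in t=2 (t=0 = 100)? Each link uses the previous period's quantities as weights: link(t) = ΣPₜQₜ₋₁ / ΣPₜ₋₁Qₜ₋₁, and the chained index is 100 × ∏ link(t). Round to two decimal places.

Link t=0→t=1:
ΣP(t=1)Q(t=0) = 1.51×320 + 8.21×68 + 11.72×120 + 5.35×21 = 483.2 + 558.28 + 1406.4 + 112.35 = 2560.23
ΣP(t=0)Q(t=0) = 1.68×320 + 7.89×68 + 10.76×120 + 4.69×21 = 537.6 + 536.52 + 1291.2 + 98.49 = 2463.81
link = 2560.23/2463.81 = 1.039135
Link t=1→t=2:
ΣP(t=2)Q(t=1) = 1.86×280 + 6.97×75 + 14.45×130 + 5.75×22 = 520.8 + 522.75 + 1878.5 + 126.5 = 3048.55
ΣP(t=1)Q(t=1) = 1.51×280 + 8.21×75 + 11.72×130 + 5.35×22 = 422.8 + 615.75 + 1523.6 + 117.7 = 2679.85
link = 3048.55/2679.85 = 1.137582
Chained index = 100 × 1.039135 × 1.137582 = 118.2101

118.21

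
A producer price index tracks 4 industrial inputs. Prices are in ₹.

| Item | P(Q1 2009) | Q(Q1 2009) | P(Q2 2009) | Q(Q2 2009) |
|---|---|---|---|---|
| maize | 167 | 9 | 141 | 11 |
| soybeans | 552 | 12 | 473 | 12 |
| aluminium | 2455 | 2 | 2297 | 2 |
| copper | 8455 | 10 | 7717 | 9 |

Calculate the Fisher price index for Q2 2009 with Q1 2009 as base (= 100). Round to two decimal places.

Laspeyres component (base-period weights):
ΣP(Q2 2009)Q(Q1 2009) = 141×9 + 473×12 + 2297×2 + 7717×10 = 1269 + 5676 + 4594 + 77170 = 88709
ΣP(Q1 2009)Q(Q1 2009) = 167×9 + 552×12 + 2455×2 + 8455×10 = 1503 + 6624 + 4910 + 84550 = 97587
L = 88709 / 97587 × 100 = 90.9025
Paasche component (current-period weights):
ΣP(Q2 2009)Q(Q2 2009) = 141×11 + 473×12 + 2297×2 + 7717×9 = 1551 + 5676 + 4594 + 69453 = 81274
ΣP(Q1 2009)Q(Q2 2009) = 167×11 + 552×12 + 2455×2 + 8455×9 = 1837 + 6624 + 4910 + 76095 = 89466
P = 81274 / 89466 × 100 = 90.8434
Fisher = √(L × P) = √(90.9025 × 90.8434) = 90.8730

90.87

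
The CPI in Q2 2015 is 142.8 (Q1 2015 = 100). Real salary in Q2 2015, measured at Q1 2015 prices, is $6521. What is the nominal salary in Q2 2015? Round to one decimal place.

9312.0

Nominal = Real × (Index/100) = 6521 × (142.8/100)
        = 6521 × 1.428 = 9311.9880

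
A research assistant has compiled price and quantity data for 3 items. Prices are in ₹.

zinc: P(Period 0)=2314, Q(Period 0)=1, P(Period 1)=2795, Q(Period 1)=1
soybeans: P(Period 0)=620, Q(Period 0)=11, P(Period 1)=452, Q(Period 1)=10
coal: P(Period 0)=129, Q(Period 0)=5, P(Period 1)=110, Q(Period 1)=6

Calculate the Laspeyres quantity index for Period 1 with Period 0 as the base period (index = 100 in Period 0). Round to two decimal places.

94.98

Laspeyres quantity index uses base-period prices as weights.
ΣP(Period 0)·Q(Period 1) = 2314×1 + 620×10 + 129×6 = 2314 + 6200 + 774 = 9288
ΣP(Period 0)·Q(Period 0) = 2314×1 + 620×11 + 129×5 = 2314 + 6820 + 645 = 9779
Index = 9288 / 9779 × 100 = 94.9790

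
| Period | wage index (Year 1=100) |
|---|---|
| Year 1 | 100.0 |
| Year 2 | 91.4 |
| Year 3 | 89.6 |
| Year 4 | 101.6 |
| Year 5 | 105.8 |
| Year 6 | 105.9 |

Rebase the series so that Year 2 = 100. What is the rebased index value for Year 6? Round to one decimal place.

Rebased(Year 6) = 105.9 / 91.4 × 100 = 115.8643

115.9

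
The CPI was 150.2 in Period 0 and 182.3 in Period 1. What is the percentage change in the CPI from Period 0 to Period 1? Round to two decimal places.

21.37%

Change = (182.3 − 150.2) / 150.2 × 100
       = 32.1 / 150.2 × 100 = 21.3715%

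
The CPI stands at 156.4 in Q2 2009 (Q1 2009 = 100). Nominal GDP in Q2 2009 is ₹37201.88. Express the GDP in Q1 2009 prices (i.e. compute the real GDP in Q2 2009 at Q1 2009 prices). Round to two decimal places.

Real = Nominal ÷ (Index/100) = 37201.88 ÷ (156.4/100)
     = 37201.88 ÷ 1.564 = 23786.3683

23786.37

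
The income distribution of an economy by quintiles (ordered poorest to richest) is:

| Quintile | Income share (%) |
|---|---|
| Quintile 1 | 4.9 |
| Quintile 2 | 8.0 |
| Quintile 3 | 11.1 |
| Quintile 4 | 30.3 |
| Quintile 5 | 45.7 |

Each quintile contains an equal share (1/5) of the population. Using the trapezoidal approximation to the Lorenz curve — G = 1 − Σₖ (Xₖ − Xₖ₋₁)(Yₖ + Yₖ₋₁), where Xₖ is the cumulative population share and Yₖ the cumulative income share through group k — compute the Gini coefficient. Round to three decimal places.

0.416

Cumulative income shares Yₖ: 0.0490, 0.1290, 0.2400, 0.5430, 1.0000
Σ (Xₖ−Xₖ₋₁)(Yₖ+Yₖ₋₁) = (1/5)(0.0490+0.0000) + (1/5)(0.1290+0.0490) + (1/5)(0.2400+0.1290) + (1/5)(0.5430+0.2400) + (1/5)(1.0000+0.5430)
  = 0.0098 + 0.0356 + 0.0738 + 0.1566 + 0.3086 = 0.5844
G = 1 − 0.5844 = 0.4156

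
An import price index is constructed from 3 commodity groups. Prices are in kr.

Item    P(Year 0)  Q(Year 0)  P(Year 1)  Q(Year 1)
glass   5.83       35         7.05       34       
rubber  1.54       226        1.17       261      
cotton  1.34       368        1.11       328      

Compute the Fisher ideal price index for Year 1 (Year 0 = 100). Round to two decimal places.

87.72

Laspeyres component (base-period weights):
ΣP(Year 1)Q(Year 0) = 7.05×35 + 1.17×226 + 1.11×368 = 246.75 + 264.42 + 408.48 = 919.65
ΣP(Year 0)Q(Year 0) = 5.83×35 + 1.54×226 + 1.34×368 = 204.05 + 348.04 + 493.12 = 1045.21
L = 919.65 / 1045.21 × 100 = 87.9871
Paasche component (current-period weights):
ΣP(Year 1)Q(Year 1) = 7.05×34 + 1.17×261 + 1.11×328 = 239.7 + 305.37 + 364.08 = 909.15
ΣP(Year 0)Q(Year 1) = 5.83×34 + 1.54×261 + 1.34×328 = 198.22 + 401.94 + 439.52 = 1039.68
P = 909.15 / 1039.68 × 100 = 87.4452
Fisher = √(L × P) = √(87.9871 × 87.4452) = 87.7157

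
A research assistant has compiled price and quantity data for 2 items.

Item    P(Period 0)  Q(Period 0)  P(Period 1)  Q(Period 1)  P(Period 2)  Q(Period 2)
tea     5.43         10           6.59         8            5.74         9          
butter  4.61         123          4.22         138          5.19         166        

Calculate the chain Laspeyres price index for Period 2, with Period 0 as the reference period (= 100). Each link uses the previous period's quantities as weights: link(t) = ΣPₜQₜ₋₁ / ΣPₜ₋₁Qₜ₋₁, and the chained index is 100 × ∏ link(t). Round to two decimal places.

Link Period 0→Period 1:
ΣP(Period 1)Q(Period 0) = 6.59×10 + 4.22×123 = 65.9 + 519.06 = 584.96
ΣP(Period 0)Q(Period 0) = 5.43×10 + 4.61×123 = 54.3 + 567.03 = 621.33
link = 584.96/621.33 = 0.941464
Link Period 1→Period 2:
ΣP(Period 2)Q(Period 1) = 5.74×8 + 5.19×138 = 45.92 + 716.22 = 762.14
ΣP(Period 1)Q(Period 1) = 6.59×8 + 4.22×138 = 52.72 + 582.36 = 635.08
link = 762.14/635.08 = 1.200069
Chained index = 100 × 0.941464 × 1.200069 = 112.9822

112.98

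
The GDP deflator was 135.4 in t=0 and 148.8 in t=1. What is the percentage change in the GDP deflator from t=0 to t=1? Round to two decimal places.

Change = (148.8 − 135.4) / 135.4 × 100
       = 13.4 / 135.4 × 100 = 9.8966%

9.90%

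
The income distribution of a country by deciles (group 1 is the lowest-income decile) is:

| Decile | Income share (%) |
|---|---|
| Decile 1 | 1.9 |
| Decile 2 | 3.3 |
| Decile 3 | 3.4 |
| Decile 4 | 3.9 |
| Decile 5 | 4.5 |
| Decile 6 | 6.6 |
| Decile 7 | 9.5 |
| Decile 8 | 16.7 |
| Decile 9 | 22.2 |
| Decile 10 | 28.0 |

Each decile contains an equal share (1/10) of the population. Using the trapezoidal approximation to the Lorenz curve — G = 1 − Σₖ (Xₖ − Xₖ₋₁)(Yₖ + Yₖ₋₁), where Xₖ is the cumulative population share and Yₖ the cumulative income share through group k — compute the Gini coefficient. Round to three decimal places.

0.453

Cumulative income shares Yₖ: 0.0190, 0.0520, 0.0860, 0.1250, 0.1700, 0.2360, 0.3310, 0.4980, 0.7200, 1.0000
Σ (Xₖ−Xₖ₋₁)(Yₖ+Yₖ₋₁) = (1/10)(0.0190+0.0000) + (1/10)(0.0520+0.0190) + (1/10)(0.0860+0.0520) + (1/10)(0.1250+0.0860) + (1/10)(0.1700+0.1250) + (1/10)(0.2360+0.1700) + (1/10)(0.3310+0.2360) + (1/10)(0.4980+0.3310) + (1/10)(0.7200+0.4980) + (1/10)(1.0000+0.7200)
  = 0.0019 + 0.0071 + 0.0138 + 0.0211 + 0.0295 + 0.0406 + 0.0567 + 0.0829 + 0.1218 + 0.1720 = 0.5474
G = 1 − 0.5474 = 0.4526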